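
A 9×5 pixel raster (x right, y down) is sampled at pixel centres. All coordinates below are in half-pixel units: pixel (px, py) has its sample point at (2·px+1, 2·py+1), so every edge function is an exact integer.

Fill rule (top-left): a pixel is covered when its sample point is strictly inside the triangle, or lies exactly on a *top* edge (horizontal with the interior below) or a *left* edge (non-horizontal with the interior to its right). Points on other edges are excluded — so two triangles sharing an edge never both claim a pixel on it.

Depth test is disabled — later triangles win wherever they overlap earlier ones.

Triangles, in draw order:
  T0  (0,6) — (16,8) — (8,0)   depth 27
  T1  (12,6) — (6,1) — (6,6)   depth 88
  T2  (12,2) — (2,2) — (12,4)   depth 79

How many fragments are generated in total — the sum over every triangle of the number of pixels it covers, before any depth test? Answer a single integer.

T0:
  2·area = 112  (B↔C swapped to make it positive)
  edge (0, 6)→(8, 0): d=(8,-6) top-left  bias=+0
  edge (8, 0)→(16, 8): d=(8,8) right/bottom  bias=-1
  edge (16, 8)→(0, 6): d=(-16,-2) top-left  bias=+0
    (3,0)@(7, 1): e=[2,16,94] → X
    (4,0)@(9, 1): e=[14,0,98] → .  [on edge]
    (2,1)@(5, 3): e=[6,48,58] → X
    (4,1)@(9, 3): e=[30,16,66] → X
    (5,1)@(11, 3): e=[42,0,70] → .  [on edge]
    (1,2)@(3, 5): e=[10,80,22] → X
    (5,2)@(11, 5): e=[58,16,38] → X
    (6,2)@(13, 5): e=[70,0,42] → .  [on edge]
    (1,3)@(3, 7): e=[26,96,-10] → .
    (2,3)@(5, 7): e=[38,80,-6] → .
    (3,3)@(7, 7): e=[50,64,-2] → .
    (4,3)@(9, 7): e=[62,48,2] → X
    (7,3)@(15, 7): e=[98,0,14] → .  [on edge]
    (8,4)@(17, 9): e=[126,0,-14] → .  [on edge]
  covered (12 px):
    . . . X . . . . .
    . . X X X . . . .
    . X X X X X . . .
    . . . . X X X . .
    . . . . . . . . .
T1:
  2·area = 30  (B↔C swapped to make it positive)
  edge (12, 6)→(6, 6): d=(-6,0) right/bottom  bias=-1
  edge (6, 6)→(6, 1): d=(0,-5) top-left  bias=+0
  edge (6, 1)→(12, 6): d=(6,5) right/bottom  bias=-1
    (3,1)@(7, 3): e=[18,5,7] → X
    (4,1)@(9, 3): e=[18,15,-3] → .
    (3,2)@(7, 5): e=[6,5,19] → X
    (4,2)@(9, 5): e=[6,15,9] → X
    (5,2)@(11, 5): e=[6,25,-1] → .
    (3,3)@(7, 7): e=[-6,5,31] → .
    (4,3)@(9, 7): e=[-6,15,21] → .
  covered (3 px):
    . . . . . . . . .
    . . . X . . . . .
    . . . X X . . . .
    . . . . . . . . .
    . . . . . . . . .
T2:
  2·area = 20  (B↔C swapped to make it positive)
  edge (12, 2)→(12, 4): d=(0,2) right/bottom  bias=-1
  edge (12, 4)→(2, 2): d=(-10,-2) top-left  bias=+0
  edge (2, 2)→(12, 2): d=(10,0) top-left  bias=+0
    (3,1)@(7, 3): e=[10,0,10] → X  [on edge]
    (4,1)@(9, 3): e=[6,4,10] → X
    (5,1)@(11, 3): e=[2,8,10] → X
    (6,1)@(13, 3): e=[-2,12,10] → .
    (3,2)@(7, 5): e=[10,-20,30] → .
    (4,2)@(9, 5): e=[6,-16,30] → .
    (5,2)@(11, 5): e=[2,-12,30] → .
    (8,2)@(17, 5): e=[-10,0,30] → .  [on edge]
  covered (3 px):
    . . . . . . . . .
    . . . X X X . . .
    . . . . . . . . .
    . . . . . . . . .
    . . . . . . . . .

Final: 18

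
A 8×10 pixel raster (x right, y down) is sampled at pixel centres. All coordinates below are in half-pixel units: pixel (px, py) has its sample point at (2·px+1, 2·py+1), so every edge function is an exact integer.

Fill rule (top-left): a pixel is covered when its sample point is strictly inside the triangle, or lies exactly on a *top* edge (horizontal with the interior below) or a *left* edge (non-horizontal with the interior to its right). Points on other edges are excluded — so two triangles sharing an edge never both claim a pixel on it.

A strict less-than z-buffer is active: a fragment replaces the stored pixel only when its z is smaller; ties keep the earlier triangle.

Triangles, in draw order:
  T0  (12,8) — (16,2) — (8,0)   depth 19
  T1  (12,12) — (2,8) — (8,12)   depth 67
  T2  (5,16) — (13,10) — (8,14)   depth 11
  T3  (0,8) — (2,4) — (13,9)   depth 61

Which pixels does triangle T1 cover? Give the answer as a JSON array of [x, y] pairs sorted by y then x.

T0:
  2·area = 56  (B↔C swapped to make it positive)
  edge (12, 8)→(8, 0): d=(-4,-8) top-left  bias=+0
  edge (8, 0)→(16, 2): d=(8,2) right/bottom  bias=-1
  edge (16, 2)→(12, 8): d=(-4,6) right/bottom  bias=-1
    (4,0)@(9, 1): e=[4,6,46] → #
    (5,0)@(11, 1): e=[20,2,34] → #
    (6,0)@(13, 1): e=[36,-2,22] → ·
    (4,1)@(9, 3): e=[-4,22,38] → ·
    (5,1)@(11, 3): e=[12,18,26] → #
    (6,1)@(13, 3): e=[28,14,14] → #
    (7,1)@(15, 3): e=[44,10,2] → #
    (5,2)@(11, 5): e=[4,34,18] → #
    (7,2)@(15, 5): e=[36,26,-6] → ·
    (5,3)@(11, 7): e=[-4,50,10] → ·
    (6,3)@(13, 7): e=[12,46,-2] → ·
  covered (7 px):
    · · · · # # · ·
    · · · · · # # #
    · · · · · # # ·
    · · · · · · · ·
    · · · · · · · ·
    · · · · · · · ·
    · · · · · · · ·
    · · · · · · · ·
    · · · · · · · ·
    · · · · · · · ·
T1:
  2·area = 16  (B↔C swapped to make it positive)
  edge (12, 12)→(8, 12): d=(-4,0) right/bottom  bias=-1
  edge (8, 12)→(2, 8): d=(-6,-4) top-left  bias=+0
  edge (2, 8)→(12, 12): d=(10,4) right/bottom  bias=-1
    (3,5)@(7, 11): e=[4,2,10] → #
    (4,5)@(9, 11): e=[4,10,2] → #
    (5,5)@(11, 11): e=[4,18,-6] → ·
    (3,6)@(7, 13): e=[-4,-10,30] → ·
    (4,6)@(9, 13): e=[-4,-2,22] → ·
  covered (2 px):
    · · · · · · · ·
    · · · · · · · ·
    · · · · · · · ·
    · · · · · · · ·
    · · · · · · · ·
    · · · # # · · ·
    · · · · · · · ·
    · · · · · · · ·
    · · · · · · · ·
    · · · · · · · ·
T2:
  2·area = 2
  edge (5, 16)→(13, 10): d=(8,-6) top-left  bias=+0
  edge (13, 10)→(8, 14): d=(-5,4) right/bottom  bias=-1
  edge (8, 14)→(5, 16): d=(-3,2) right/bottom  bias=-1
    (4,6)@(9, 13): e=[0,1,1] → #  [on edge]
    (5,6)@(11, 13): e=[12,-7,-3] → ·
    (4,7)@(9, 15): e=[16,-9,-5] → ·
    (0,9)@(1, 19): e=[0,3,-1] → ·  [on edge]
  covered (1 px):
    · · · · · · · ·
    · · · · · · · ·
    · · · · · · · ·
    · · · · · · · ·
    · · · · · · · ·
    · · · · · · · ·
    · · · · # · · ·
    · · · · · · · ·
    · · · · · · · ·
    · · · · · · · ·
T3:
  2·area = 54
  edge (0, 8)→(2, 4): d=(2,-4) top-left  bias=+0
  edge (2, 4)→(13, 9): d=(11,5) right/bottom  bias=-1
  edge (13, 9)→(0, 8): d=(-13,-1) top-left  bias=+0
    (1,2)@(3, 5): e=[6,6,42] → #
    (2,2)@(5, 5): e=[14,-4,44] → ·
    (0,3)@(1, 7): e=[2,38,14] → #
    (2,3)@(5, 7): e=[18,18,18] → #
    (3,3)@(7, 7): e=[26,8,20] → #
    (4,3)@(9, 7): e=[34,-2,22] → ·
    (0,4)@(1, 9): e=[6,60,-12] → ·
    (1,4)@(3, 9): e=[14,50,-10] → ·
    (2,4)@(5, 9): e=[22,40,-8] → ·
    (3,4)@(7, 9): e=[30,30,-6] → ·
    (6,4)@(13, 9): e=[54,0,0] → ·  [on edge]
  covered (5 px):
    · · · · · · · ·
    · · · · · · · ·
    · # · · · · · ·
    # # # # · · · ·
    · · · · · · · ·
    · · · · · · · ·
    · · · · · · · ·
    · · · · · · · ·
    · · · · · · · ·
    · · · · · · · ·

Answer: [[3,5],[4,5]]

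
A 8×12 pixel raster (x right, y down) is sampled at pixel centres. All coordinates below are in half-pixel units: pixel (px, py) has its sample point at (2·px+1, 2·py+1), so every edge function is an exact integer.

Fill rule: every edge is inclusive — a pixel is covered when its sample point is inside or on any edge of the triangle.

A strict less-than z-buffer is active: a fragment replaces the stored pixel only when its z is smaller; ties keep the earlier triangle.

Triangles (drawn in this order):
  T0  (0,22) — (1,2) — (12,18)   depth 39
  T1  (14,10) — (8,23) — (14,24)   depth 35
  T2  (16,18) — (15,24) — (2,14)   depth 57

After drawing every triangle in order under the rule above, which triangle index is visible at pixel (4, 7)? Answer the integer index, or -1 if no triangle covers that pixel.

T0:
  2·area = 236
  edge (0, 22)→(1, 2): d=(1,-20) inclusive
  edge (1, 2)→(12, 18): d=(11,16) inclusive
  edge (12, 18)→(0, 22): d=(-12,4) inclusive
    (0,1)@(1, 3): e=[1,11,224] → #
    (1,1)@(3, 3): e=[41,-21,216] → ·
    (0,2)@(1, 5): e=[3,33,200] → #
    (1,2)@(3, 5): e=[43,1,192] → #
    (2,2)@(5, 5): e=[83,-31,184] → ·
    (0,3)@(1, 7): e=[5,55,176] → #
    (2,3)@(5, 7): e=[85,-9,160] → ·
    (0,4)@(1, 9): e=[7,77,152] → #
    (2,4)@(5, 9): e=[87,13,136] → #
    (3,4)@(7, 9): e=[127,-19,128] → ·
    (0,5)@(1, 11): e=[9,99,128] → #
    (3,5)@(7, 11): e=[129,3,104] → #
    (7,8)@(15, 17): e=[295,-59,0] → ·  [on edge]
    (4,9)@(9, 19): e=[177,59,0] → #  [on edge]
    (1,10)@(3, 21): e=[59,177,0] → #  [on edge]
  covered (34 px):
    · · · · · · · ·
    # · · · · · · ·
    # # · · · · · ·
    # # · · · · · ·
    # # # · · · · ·
    # # # # · · · ·
    # # # # · · · ·
    # # # # # · · ·
    # # # # # # · ·
    # # # # # · · ·
    # # · · · · · ·
    · · · · · · · ·
T1:
  2·area = 84  (B↔C swapped to make it positive)
  edge (14, 10)→(14, 24): d=(0,14) inclusive
  edge (14, 24)→(8, 23): d=(-6,-1) inclusive
  edge (8, 23)→(14, 10): d=(6,-13) inclusive
    (6,6)@(13, 13): e=[14,65,5] → #
    (7,6)@(15, 13): e=[-14,67,31] → ·
    (6,7)@(13, 15): e=[14,53,17] → #
    (7,7)@(15, 15): e=[-14,55,43] → ·
    (5,8)@(11, 17): e=[42,39,3] → #
    (7,8)@(15, 17): e=[-14,43,55] → ·
    (5,9)@(11, 19): e=[42,27,15] → #
    (7,9)@(15, 19): e=[-14,31,67] → ·
    (4,10)@(9, 21): e=[70,13,1] → #
    (7,10)@(15, 21): e=[-14,19,79] → ·
    (4,11)@(9, 23): e=[70,1,13] → #
    (7,11)@(15, 23): e=[-14,7,91] → ·
  covered (12 px):
    · · · · · · · ·
    · · · · · · · ·
    · · · · · · · ·
    · · · · · · · ·
    · · · · · · · ·
    · · · · · · · ·
    · · · · · · # ·
    · · · · · · # ·
    · · · · · # # ·
    · · · · · # # ·
    · · · · # # # ·
    · · · · # # # ·
T2:
  2·area = 88
  edge (16, 18)→(15, 24): d=(-1,6) inclusive
  edge (15, 24)→(2, 14): d=(-13,-10) inclusive
  edge (2, 14)→(16, 18): d=(14,4) inclusive
    (2,7)@(5, 15): e=[69,17,2] → #
    (3,7)@(7, 15): e=[57,37,-6] → ·
    (2,8)@(5, 17): e=[67,-9,30] → ·
    (3,8)@(7, 17): e=[55,11,22] → #
    (4,8)@(9, 17): e=[43,31,14] → #
    (5,8)@(11, 17): e=[31,51,6] → #
    (6,8)@(13, 17): e=[19,71,-2] → ·
    (3,9)@(7, 19): e=[53,-15,50] → ·
    (4,9)@(9, 19): e=[41,5,42] → #
    (6,9)@(13, 19): e=[17,45,26] → #
    (7,9)@(15, 19): e=[5,65,18] → #
    (4,10)@(9, 21): e=[39,-21,70] → ·
  covered (11 px):
    · · · · · · · ·
    · · · · · · · ·
    · · · · · · · ·
    · · · · · · · ·
    · · · · · · · ·
    · · · · · · · ·
    · · · · · · · ·
    · · # · · · · ·
    · · · # # # · ·
    · · · · # # # #
    · · · · · · # #
    · · · · · · · #

Z-buffer (winner per pixel, '.' = empty):
  . . . . . . . .
  0 . . . . . . .
  0 0 . . . . . .
  0 0 . . . . . .
  0 0 0 . . . . .
  0 0 0 0 . . . .
  0 0 0 0 . . 1 .
  0 0 0 0 0 . 1 .
  0 0 0 0 0 1 1 .
  0 0 0 0 0 1 1 2
  0 0 . . 1 1 1 2
  . . . . 1 1 1 2

Answer: 0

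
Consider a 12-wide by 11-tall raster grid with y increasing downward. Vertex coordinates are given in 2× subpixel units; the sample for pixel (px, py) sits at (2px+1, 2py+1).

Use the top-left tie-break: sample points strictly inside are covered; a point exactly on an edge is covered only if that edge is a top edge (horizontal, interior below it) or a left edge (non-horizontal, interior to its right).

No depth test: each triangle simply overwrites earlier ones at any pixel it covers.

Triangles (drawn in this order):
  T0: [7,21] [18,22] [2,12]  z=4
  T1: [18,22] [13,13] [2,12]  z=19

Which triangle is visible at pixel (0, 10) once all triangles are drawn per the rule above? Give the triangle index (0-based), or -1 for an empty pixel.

T0:
  2·area = 94  (B↔C swapped to make it positive)
  edge (7, 21)→(2, 12): d=(-5,-9) top-left  bias=+0
  edge (2, 12)→(18, 22): d=(16,10) right/bottom  bias=-1
  edge (18, 22)→(7, 21): d=(-11,-1) top-left  bias=+0
    (1,6)@(3, 13): e=[4,6,84] → #
    (2,6)@(5, 13): e=[22,-14,86] → ·
    (1,7)@(3, 15): e=[-6,38,62] → ·
    (2,7)@(5, 15): e=[12,18,64] → #
    (3,7)@(7, 15): e=[30,-2,66] → ·
    (2,8)@(5, 17): e=[2,50,42] → #
    (3,8)@(7, 17): e=[20,30,44] → #
    (4,8)@(9, 17): e=[38,10,46] → #
    (5,8)@(11, 17): e=[56,-10,48] → ·
    (2,9)@(5, 19): e=[-8,82,20] → ·
    (3,9)@(7, 19): e=[10,62,22] → #
    (5,9)@(11, 19): e=[46,22,26] → #
    (3,10)@(7, 21): e=[0,94,0] → #  [on edge]
  covered (14 px):
    · · · · · · · · · · · ·
    · · · · · · · · · · · ·
    · · · · · · · · · · · ·
    · · · · · · · · · · · ·
    · · · · · · · · · · · ·
    · · · · · · · · · · · ·
    · # · · · · · · · · · ·
    · · # · · · · · · · · ·
    · · # # # · · · · · · ·
    · · · # # # # · · · · ·
    · · · # # # # # · · · ·
T1:
  2·area = 94  (B↔C swapped to make it positive)
  edge (18, 22)→(2, 12): d=(-16,-10) top-left  bias=+0
  edge (2, 12)→(13, 13): d=(11,1) right/bottom  bias=-1
  edge (13, 13)→(18, 22): d=(5,9) right/bottom  bias=-1
    (2,6)@(5, 13): e=[14,8,72] → #
    (3,6)@(7, 13): e=[34,6,54] → #
    (4,6)@(9, 13): e=[54,4,36] → #
    (5,6)@(11, 13): e=[74,2,18] → #
    (6,6)@(13, 13): e=[94,0,0] → ·  [on edge]
    (2,7)@(5, 15): e=[-18,30,82] → ·
    (3,7)@(7, 15): e=[2,28,64] → #
    (6,7)@(13, 15): e=[62,22,10] → #
    (7,7)@(15, 15): e=[82,20,-8] → ·
    (3,8)@(7, 17): e=[-30,50,74] → ·
    (4,8)@(9, 17): e=[-10,48,56] → ·
    (5,8)@(11, 17): e=[10,46,38] → #
  covered (13 px):
    · · · · · · · · · · · ·
    · · · · · · · · · · · ·
    · · · · · · · · · · · ·
    · · · · · · · · · · · ·
    · · · · · · · · · · · ·
    · · · · · · · · · · · ·
    · · # # # # · · · · · ·
    · · · # # # # · · · · ·
    · · · · · # # # · · · ·
    · · · · · · · # · · · ·
    · · · · · · · · # · · ·

Z-buffer (winner per pixel, '.' = empty):
  . . . . . . . . . . . .
  . . . . . . . . . . . .
  . . . . . . . . . . . .
  . . . . . . . . . . . .
  . . . . . . . . . . . .
  . . . . . . . . . . . .
  . 0 1 1 1 1 . . . . . .
  . . 0 1 1 1 1 . . . . .
  . . 0 0 0 1 1 1 . . . .
  . . . 0 0 0 0 1 . . . .
  . . . 0 0 0 0 0 1 . . .

Result: -1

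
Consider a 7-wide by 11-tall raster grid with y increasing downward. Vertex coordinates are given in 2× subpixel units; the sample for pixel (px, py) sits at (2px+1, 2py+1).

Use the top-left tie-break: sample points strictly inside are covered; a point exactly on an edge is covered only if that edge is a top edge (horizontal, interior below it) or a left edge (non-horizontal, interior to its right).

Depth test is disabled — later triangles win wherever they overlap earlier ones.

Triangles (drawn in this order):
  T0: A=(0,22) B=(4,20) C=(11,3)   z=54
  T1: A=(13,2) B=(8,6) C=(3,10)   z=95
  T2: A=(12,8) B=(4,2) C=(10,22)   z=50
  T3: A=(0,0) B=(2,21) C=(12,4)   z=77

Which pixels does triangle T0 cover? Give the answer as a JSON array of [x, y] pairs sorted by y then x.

T0:
  2·area = 54  (B↔C swapped to make it positive)
  edge (0, 22)→(11, 3): d=(11,-19) top-left  bias=+0
  edge (11, 3)→(4, 20): d=(-7,17) right/bottom  bias=-1
  edge (4, 20)→(0, 22): d=(-4,2) right/bottom  bias=-1
    (5,1)@(11, 3): e=[0,0,54] → .  [on edge]
    (4,3)@(9, 7): e=[6,6,42] → X
    (5,3)@(11, 7): e=[44,-28,38] → .
    (4,4)@(9, 9): e=[28,-8,34] → .
    (3,5)@(7, 11): e=[12,12,30] → X
    (4,5)@(9, 11): e=[50,-22,26] → .
    (3,6)@(7, 13): e=[34,-2,22] → .
    (2,7)@(5, 15): e=[18,18,18] → X
    (3,7)@(7, 15): e=[56,-16,14] → .
    (1,8)@(3, 17): e=[2,38,14] → X
    (3,8)@(7, 17): e=[78,-30,6] → .
    (1,9)@(3, 19): e=[24,24,6] → X
  covered (7 px):
    . . . . . . .
    . . . . . . .
    . . . . . . .
    . . . . X . .
    . . . . . . .
    . . . X . . .
    . . . . . . .
    . . X . . . .
    . X X . . . .
    . X . . . . .
    X . . . . . .
T1:
  degenerate (2·area = 0) — covers nothing
T2:
  2·area = 124  (B↔C swapped to make it positive)
  edge (12, 8)→(10, 22): d=(-2,14) right/bottom  bias=-1
  edge (10, 22)→(4, 2): d=(-6,-20) top-left  bias=+0
  edge (4, 2)→(12, 8): d=(8,6) right/bottom  bias=-1
    (6,0)@(13, 1): e=[0,186,-62] → .  [on edge]
    (2,1)@(5, 3): e=[108,14,2] → X
    (3,1)@(7, 3): e=[80,54,-10] → .
    (2,2)@(5, 5): e=[104,2,18] → X
    (3,2)@(7, 5): e=[76,42,6] → X
    (4,2)@(9, 5): e=[48,82,-6] → .
    (2,3)@(5, 7): e=[100,-10,34] → .
    (3,3)@(7, 7): e=[72,30,22] → X
    (4,3)@(9, 7): e=[44,70,10] → X
    (5,3)@(11, 7): e=[16,110,-2] → .
    (3,4)@(7, 9): e=[68,18,38] → X
    (5,4)@(11, 9): e=[12,98,14] → X
    (5,7)@(11, 15): e=[0,62,62] → .  [on edge]
  covered (15 px):
    . . . . . . .
    . . X . . . .
    . . X X . . .
    . . . X X . .
    . . . X X X .
    . . . X X X .
    . . . . X X .
    . . . . X . .
    . . . . X . .
    . . . . . . .
    . . . . . . .
T3:
  2·area = 244  (B↔C swapped to make it positive)
  edge (0, 0)→(12, 4): d=(12,4) right/bottom  bias=-1
  edge (12, 4)→(2, 21): d=(-10,17) right/bottom  bias=-1
  edge (2, 21)→(0, 0): d=(-2,-21) top-left  bias=+0
    (0,0)@(1, 1): e=[8,217,19] → X
    (1,0)@(3, 1): e=[0,183,61] → .  [on edge]
    (0,1)@(1, 3): e=[32,197,15] → X
    (1,1)@(3, 3): e=[24,163,57] → X
    (2,1)@(5, 3): e=[16,129,99] → X
    (3,1)@(7, 3): e=[8,95,141] → X
    (4,1)@(9, 3): e=[0,61,183] → .  [on edge]
    (0,2)@(1, 5): e=[56,177,11] → X
    (4,2)@(9, 5): e=[24,41,179] → X
    (5,2)@(11, 5): e=[16,7,221] → X
    (6,2)@(13, 5): e=[8,-27,263] → .
    (0,3)@(1, 7): e=[80,157,7] → X
  covered (30 px):
    X . . . . . .
    X X X X . . .
    X X X X X X .
    X X X X X . .
    X X X X X . .
    . X X X . . .
    . X X . . . .
    . X X . . . .
    . X . . . . .
    . X . . . . .
    . . . . . . .

Answer: [[4,3],[3,5],[2,7],[1,8],[2,8],[1,9],[0,10]]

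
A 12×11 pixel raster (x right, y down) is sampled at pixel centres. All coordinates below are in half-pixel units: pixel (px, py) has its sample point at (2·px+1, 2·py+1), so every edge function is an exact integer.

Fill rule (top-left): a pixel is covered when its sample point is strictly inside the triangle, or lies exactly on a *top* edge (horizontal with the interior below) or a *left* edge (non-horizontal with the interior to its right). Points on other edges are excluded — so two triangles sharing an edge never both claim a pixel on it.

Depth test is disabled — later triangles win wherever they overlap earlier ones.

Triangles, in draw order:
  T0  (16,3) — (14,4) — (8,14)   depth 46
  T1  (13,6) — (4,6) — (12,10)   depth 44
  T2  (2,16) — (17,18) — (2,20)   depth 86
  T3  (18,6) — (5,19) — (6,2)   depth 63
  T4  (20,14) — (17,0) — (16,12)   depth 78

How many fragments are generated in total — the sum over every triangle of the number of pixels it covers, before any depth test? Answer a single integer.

T0:
  2·area = 14  (B↔C swapped to make it positive)
  edge (16, 3)→(8, 14): d=(-8,11) right/bottom  bias=-1
  edge (8, 14)→(14, 4): d=(6,-10) top-left  bias=+0
  edge (14, 4)→(16, 3): d=(2,-1) top-left  bias=+0
    (6,3)@(13, 7): e=[1,8,5] → X
    (7,3)@(15, 7): e=[-21,28,7] → .
    (5,4)@(11, 9): e=[7,0,7] → X  [on edge]
    (6,4)@(13, 9): e=[-15,20,9] → .
    (5,5)@(11, 11): e=[-9,12,11] → .
    (2,9)@(5, 19): e=[-7,0,21] → .  [on edge]
  covered (2 px):
    . . . . . . . . . . . .
    . . . . . . . . . . . .
    . . . . . . . . . . . .
    . . . . . . X . . . . .
    . . . . . X . . . . . .
    . . . . . . . . . . . .
    . . . . . . . . . . . .
    . . . . . . . . . . . .
    . . . . . . . . . . . .
    . . . . . . . . . . . .
    . . . . . . . . . . . .
T1:
  2·area = 36  (B↔C swapped to make it positive)
  edge (13, 6)→(12, 10): d=(-1,4) right/bottom  bias=-1
  edge (12, 10)→(4, 6): d=(-8,-4) top-left  bias=+0
  edge (4, 6)→(13, 6): d=(9,0) top-left  bias=+0
    (3,3)@(7, 7): e=[23,4,9] → X
    (4,3)@(9, 7): e=[15,12,9] → X
    (5,3)@(11, 7): e=[7,20,9] → X
    (6,3)@(13, 7): e=[-1,28,9] → .
    (3,4)@(7, 9): e=[21,-12,27] → .
    (4,4)@(9, 9): e=[13,-4,27] → .
    (5,4)@(11, 9): e=[5,4,27] → X
    (6,4)@(13, 9): e=[-3,12,27] → .
    (5,5)@(11, 11): e=[3,-12,45] → .
  covered (4 px):
    . . . . . . . . . . . .
    . . . . . . . . . . . .
    . . . . . . . . . . . .
    . . . X X X . . . . . .
    . . . . . X . . . . . .
    . . . . . . . . . . . .
    . . . . . . . . . . . .
    . . . . . . . . . . . .
    . . . . . . . . . . . .
    . . . . . . . . . . . .
    . . . . . . . . . . . .
T2:
  2·area = 60
  edge (2, 16)→(17, 18): d=(15,2) right/bottom  bias=-1
  edge (17, 18)→(2, 20): d=(-15,2) right/bottom  bias=-1
  edge (2, 20)→(2, 16): d=(0,-4) top-left  bias=+0
    (1,8)@(3, 17): e=[13,43,4] → X
    (2,8)@(5, 17): e=[9,39,12] → X
    (3,8)@(7, 17): e=[5,35,20] → X
    (4,8)@(9, 17): e=[1,31,28] → X
    (5,8)@(11, 17): e=[-3,27,36] → .
    (1,9)@(3, 19): e=[43,13,4] → X
    (5,9)@(11, 19): e=[27,-3,36] → .
    (1,10)@(3, 21): e=[73,-17,4] → .
    (2,10)@(5, 21): e=[69,-21,12] → .
    (3,10)@(7, 21): e=[65,-25,20] → .
    (4,10)@(9, 21): e=[61,-29,28] → .
  covered (8 px):
    . . . . . . . . . . . .
    . . . . . . . . . . . .
    . . . . . . . . . . . .
    . . . . . . . . . . . .
    . . . . . . . . . . . .
    . . . . . . . . . . . .
    . . . . . . . . . . . .
    . . . . . . . . . . . .
    . X X X X . . . . . . .
    . X X X X . . . . . . .
    . . . . . . . . . . . .
T3:
  2·area = 208
  edge (18, 6)→(5, 19): d=(-13,13) right/bottom  bias=-1
  edge (5, 19)→(6, 2): d=(1,-17) top-left  bias=+0
  edge (6, 2)→(18, 6): d=(12,4) right/bottom  bias=-1
    (1,0)@(3, 1): e=[260,-52,0] → .  [on edge]
    (11,0)@(23, 1): e=[0,288,-80] → .  [on edge]
    (3,1)@(7, 3): e=[182,18,8] → X
    (4,1)@(9, 3): e=[156,52,0] → .  [on edge]
    (10,1)@(21, 3): e=[0,256,-48] → .  [on edge]
    (3,2)@(7, 5): e=[156,20,32] → X
    (4,2)@(9, 5): e=[130,54,24] → X
    (5,2)@(11, 5): e=[104,88,16] → X
    (6,2)@(13, 5): e=[78,122,8] → X
    (7,2)@(15, 5): e=[52,156,0] → .  [on edge]
    (9,2)@(19, 5): e=[0,224,-16] → .  [on edge]
    (3,3)@(7, 7): e=[130,22,56] → X
    (8,3)@(17, 7): e=[0,192,16] → .  [on edge]
    (10,3)@(21, 7): e=[-52,260,0] → .  [on edge]
    (7,4)@(15, 9): e=[0,160,48] → .  [on edge]
    (6,5)@(13, 11): e=[0,128,80] → .  [on edge]
    (5,6)@(11, 13): e=[0,96,112] → .  [on edge]
    (4,7)@(9, 15): e=[0,64,144] → .  [on edge]
    (3,8)@(7, 17): e=[0,32,176] → .  [on edge]
    (2,9)@(5, 19): e=[0,0,208] → .  [on edge]
    (1,10)@(3, 21): e=[0,-32,240] → .  [on edge]
  covered (20 px):
    . . . . . . . . . . . .
    . . . X . . . . . . . .
    . . . X X X X . . . . .
    . . . X X X X X . . . .
    . . . X X X X . . . . .
    . . . X X X . . . . . .
    . . . X X . . . . . . .
    . . . X . . . . . . . .
    . . . . . . . . . . . .
    . . . . . . . . . . . .
    . . . . . . . . . . . .
T4:
  2·area = 50  (B↔C swapped to make it positive)
  edge (20, 14)→(16, 12): d=(-4,-2) top-left  bias=+0
  edge (16, 12)→(17, 0): d=(1,-12) top-left  bias=+0
  edge (17, 0)→(20, 14): d=(3,14) right/bottom  bias=-1
    (8,0)@(17, 1): e=[46,1,3] → X
    (9,0)@(19, 1): e=[50,25,-25] → .
    (8,1)@(17, 3): e=[38,3,9] → X
    (9,1)@(19, 3): e=[42,27,-19] → .
    (8,2)@(17, 5): e=[30,5,15] → X
    (9,2)@(19, 5): e=[34,29,-13] → .
    (8,3)@(17, 7): e=[22,7,21] → X
    (9,3)@(19, 7): e=[26,31,-7] → .
    (8,4)@(17, 9): e=[14,9,27] → X
    (9,4)@(19, 9): e=[18,33,-1] → .
    (8,5)@(17, 11): e=[6,11,33] → X
    (9,5)@(19, 11): e=[10,35,5] → X
  covered (8 px):
    . . . . . . . . X . . .
    . . . . . . . . X . . .
    . . . . . . . . X . . .
    . . . . . . . . X . . .
    . . . . . . . . X . . .
    . . . . . . . . X X . .
    . . . . . . . . . X . .
    . . . . . . . . . . . .
    . . . . . . . . . . . .
    . . . . . . . . . . . .
    . . . . . . . . . . . .

Result: 42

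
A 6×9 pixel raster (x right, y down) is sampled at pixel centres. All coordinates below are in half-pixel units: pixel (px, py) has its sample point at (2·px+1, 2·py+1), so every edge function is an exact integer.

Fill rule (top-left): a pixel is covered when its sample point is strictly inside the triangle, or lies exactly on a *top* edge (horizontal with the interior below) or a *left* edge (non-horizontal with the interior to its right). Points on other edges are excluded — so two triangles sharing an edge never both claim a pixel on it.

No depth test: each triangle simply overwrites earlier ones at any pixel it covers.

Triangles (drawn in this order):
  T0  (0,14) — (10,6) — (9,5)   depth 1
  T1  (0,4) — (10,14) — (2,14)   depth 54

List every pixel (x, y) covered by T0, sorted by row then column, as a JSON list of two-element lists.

T0:
  2·area = 18  (B↔C swapped to make it positive)
  edge (0, 14)→(9, 5): d=(9,-9) top-left  bias=+0
  edge (9, 5)→(10, 6): d=(1,1) right/bottom  bias=-1
  edge (10, 6)→(0, 14): d=(-10,8) right/bottom  bias=-1
    (2,0)@(5, 1): e=[-72,0,90] → ·  [on edge]
    (3,1)@(7, 3): e=[-36,0,54] → ·  [on edge]
    (5,1)@(11, 3): e=[0,-4,22] → ·  [on edge]
    (4,2)@(9, 5): e=[0,0,18] → ·  [on edge]
    (3,3)@(7, 7): e=[0,4,14] → █  [on edge]
    (4,3)@(9, 7): e=[18,2,-2] → ·
    (5,3)@(11, 7): e=[36,0,-18] → ·  [on edge]
    (2,4)@(5, 9): e=[0,8,10] → █  [on edge]
    (3,4)@(7, 9): e=[18,6,-6] → ·
    (1,5)@(3, 11): e=[0,12,6] → █  [on edge]
    (2,5)@(5, 11): e=[18,10,-10] → ·
    (0,6)@(1, 13): e=[0,16,2] → █  [on edge]
  covered (4 px):
    · · · · · ·
    · · · · · ·
    · · · · · ·
    · · · █ · ·
    · · █ · · ·
    · █ · · · ·
    █ · · · · ·
    · · · · · ·
    · · · · · ·
T1:
  2·area = 80
  edge (0, 4)→(10, 14): d=(10,10) right/bottom  bias=-1
  edge (10, 14)→(2, 14): d=(-8,0) right/bottom  bias=-1
  edge (2, 14)→(0, 4): d=(-2,-10) top-left  bias=+0
    (0,2)@(1, 5): e=[0,72,8] → ·  [on edge]
    (0,3)@(1, 7): e=[20,56,4] → █
    (1,3)@(3, 7): e=[0,56,24] → ·  [on edge]
    (0,4)@(1, 9): e=[40,40,0] → █  [on edge]
    (1,4)@(3, 9): e=[20,40,20] → █
    (2,4)@(5, 9): e=[0,40,40] → ·  [on edge]
    (0,5)@(1, 11): e=[60,24,-4] → ·
    (1,5)@(3, 11): e=[40,24,16] → █
    (2,5)@(5, 11): e=[20,24,36] → █
    (3,5)@(7, 11): e=[0,24,56] → ·  [on edge]
    (1,6)@(3, 13): e=[60,8,12] → █
    (3,6)@(7, 13): e=[20,8,52] → █
    (4,6)@(9, 13): e=[0,8,72] → ·  [on edge]
    (5,7)@(11, 15): e=[0,-8,88] → ·  [on edge]
  covered (8 px):
    · · · · · ·
    · · · · · ·
    · · · · · ·
    █ · · · · ·
    █ █ · · · ·
    · █ █ · · ·
    · █ █ █ · ·
    · · · · · ·
    · · · · · ·

Final: [[3,3],[2,4],[1,5],[0,6]]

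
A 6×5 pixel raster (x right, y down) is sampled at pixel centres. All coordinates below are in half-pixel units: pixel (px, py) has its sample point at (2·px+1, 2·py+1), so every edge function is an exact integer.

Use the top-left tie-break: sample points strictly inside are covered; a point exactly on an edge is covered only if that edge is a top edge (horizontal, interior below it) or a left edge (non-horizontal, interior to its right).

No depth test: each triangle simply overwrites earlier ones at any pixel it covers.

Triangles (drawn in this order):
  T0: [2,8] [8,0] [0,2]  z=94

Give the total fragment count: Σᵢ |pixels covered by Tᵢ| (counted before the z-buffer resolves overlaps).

T0:
  2·area = 52  (B↔C swapped to make it positive)
  edge (2, 8)→(0, 2): d=(-2,-6) top-left  bias=+0
  edge (0, 2)→(8, 0): d=(8,-2) top-left  bias=+0
  edge (8, 0)→(2, 8): d=(-6,8) right/bottom  bias=-1
    (2,0)@(5, 1): e=[32,2,18] → █
    (3,0)@(7, 1): e=[44,6,2] → █
    (4,0)@(9, 1): e=[56,10,-14] → ·
    (0,1)@(1, 3): e=[4,10,38] → █
    (1,1)@(3, 3): e=[16,14,22] → █
    (3,1)@(7, 3): e=[40,22,-10] → ·
    (0,2)@(1, 5): e=[0,26,26] → █  [on edge]
    (2,2)@(5, 5): e=[24,34,-6] → ·
    (0,3)@(1, 7): e=[-4,42,14] → ·
    (1,3)@(3, 7): e=[8,46,-2] → ·
  covered (7 px):
    · · █ █ · ·
    █ █ █ · · ·
    █ █ · · · ·
    · · · · · ·
    · · · · · ·

Answer: 7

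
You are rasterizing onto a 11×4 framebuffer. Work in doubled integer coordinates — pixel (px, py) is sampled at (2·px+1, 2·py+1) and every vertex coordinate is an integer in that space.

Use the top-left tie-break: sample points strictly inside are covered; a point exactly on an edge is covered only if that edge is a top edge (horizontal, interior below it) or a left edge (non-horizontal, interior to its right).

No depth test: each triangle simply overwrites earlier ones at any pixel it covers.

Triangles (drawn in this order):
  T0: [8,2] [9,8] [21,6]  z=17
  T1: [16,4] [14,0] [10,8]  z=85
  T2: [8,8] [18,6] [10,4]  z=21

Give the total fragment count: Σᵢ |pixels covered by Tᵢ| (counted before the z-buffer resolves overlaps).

T0:
  2·area = 74  (B↔C swapped to make it positive)
  edge (8, 2)→(21, 6): d=(13,4) right/bottom  bias=-1
  edge (21, 6)→(9, 8): d=(-12,2) right/bottom  bias=-1
  edge (9, 8)→(8, 2): d=(-1,-6) top-left  bias=+0
    (4,1)@(9, 3): e=[9,60,5] → █
    (5,1)@(11, 3): e=[1,56,17] → █
    (6,1)@(13, 3): e=[-7,52,29] → ·
    (4,2)@(9, 5): e=[35,36,3] → █
    (6,2)@(13, 5): e=[19,28,27] → █
    (7,2)@(15, 5): e=[11,24,39] → █
    (8,2)@(17, 5): e=[3,20,51] → █
    (9,2)@(19, 5): e=[-5,16,63] → ·
    (4,3)@(9, 7): e=[61,12,1] → █
    (7,3)@(15, 7): e=[37,0,37] → ·  [on edge]
    (8,3)@(17, 7): e=[29,-4,49] → ·
  covered (10 px):
    · · · · · · · · · · ·
    · · · · █ █ · · · · ·
    · · · · █ █ █ █ █ · ·
    · · · · █ █ █ · · · ·
T1:
  2·area = 32  (B↔C swapped to make it positive)
  edge (16, 4)→(10, 8): d=(-6,4) right/bottom  bias=-1
  edge (10, 8)→(14, 0): d=(4,-8) top-left  bias=+0
  edge (14, 0)→(16, 4): d=(2,4) right/bottom  bias=-1
    (6,1)@(13, 3): e=[18,4,10] → █
    (7,1)@(15, 3): e=[10,20,2] → █
    (8,1)@(17, 3): e=[2,36,-6] → ·
    (6,2)@(13, 5): e=[6,12,14] → █
    (7,2)@(15, 5): e=[-2,28,6] → ·
    (5,3)@(11, 7): e=[2,4,26] → █
    (6,3)@(13, 7): e=[-6,20,18] → ·
  covered (4 px):
    · · · · · · · · · · ·
    · · · · · · █ █ · · ·
    · · · · · · █ · · · ·
    · · · · · █ · · · · ·
T2:
  2·area = 36  (B↔C swapped to make it positive)
  edge (8, 8)→(10, 4): d=(2,-4) top-left  bias=+0
  edge (10, 4)→(18, 6): d=(8,2) right/bottom  bias=-1
  edge (18, 6)→(8, 8): d=(-10,2) right/bottom  bias=-1
    (5,2)@(11, 5): e=[6,6,24] → █
    (6,2)@(13, 5): e=[14,2,20] → █
    (7,2)@(15, 5): e=[22,-2,16] → ·
    (4,3)@(9, 7): e=[2,26,8] → █
    (6,3)@(13, 7): e=[18,18,0] → ·  [on edge]
  covered (4 px):
    · · · · · · · · · · ·
    · · · · · · · · · · ·
    · · · · · █ █ · · · ·
    · · · · █ █ · · · · ·

Final: 18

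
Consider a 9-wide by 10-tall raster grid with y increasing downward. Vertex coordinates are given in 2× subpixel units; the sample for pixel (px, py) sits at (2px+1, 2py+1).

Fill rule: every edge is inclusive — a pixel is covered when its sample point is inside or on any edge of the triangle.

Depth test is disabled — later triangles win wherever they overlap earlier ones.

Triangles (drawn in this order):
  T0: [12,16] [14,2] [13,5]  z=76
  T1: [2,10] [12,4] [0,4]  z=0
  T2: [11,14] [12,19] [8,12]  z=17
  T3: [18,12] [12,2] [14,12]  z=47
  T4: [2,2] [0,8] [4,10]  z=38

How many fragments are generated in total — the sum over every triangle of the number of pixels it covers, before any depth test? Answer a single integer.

T0:
  2·area = 8  (B↔C swapped to make it positive)
  edge (12, 16)→(13, 5): d=(1,-11) inclusive
  edge (13, 5)→(14, 2): d=(1,-3) inclusive
  edge (14, 2)→(12, 16): d=(-2,14) inclusive
    (6,2)@(13, 5): e=[0,0,8] → █  [on edge]
    (7,2)@(15, 5): e=[22,6,-20] → ·
    (6,3)@(13, 7): e=[2,2,4] → █
    (7,3)@(15, 7): e=[24,8,-24] → ·
    (6,4)@(13, 9): e=[4,4,0] → █  [on edge]
    (7,4)@(15, 9): e=[26,10,-28] → ·
    (5,5)@(11, 11): e=[-16,0,24] → ·  [on edge]
    (6,5)@(13, 11): e=[6,6,-4] → ·
    (4,8)@(9, 17): e=[-32,0,40] → ·  [on edge]
  covered (3 px):
    · · · · · · · · ·
    · · · · · · · · ·
    · · · · · · █ · ·
    · · · · · · █ · ·
    · · · · · · █ · ·
    · · · · · · · · ·
    · · · · · · · · ·
    · · · · · · · · ·
    · · · · · · · · ·
    · · · · · · · · ·
T1:
  2·area = 72  (B↔C swapped to make it positive)
  edge (2, 10)→(0, 4): d=(-2,-6) inclusive
  edge (0, 4)→(12, 4): d=(12,0) inclusive
  edge (12, 4)→(2, 10): d=(-10,6) inclusive
    (8,0)@(17, 1): e=[108,-36,0] → ·  [on edge]
    (0,2)@(1, 5): e=[4,12,56] → █
    (1,2)@(3, 5): e=[16,12,44] → █
    (2,2)@(5, 5): e=[28,12,32] → █
    (3,2)@(7, 5): e=[40,12,20] → █
    (4,2)@(9, 5): e=[52,12,8] → █
    (5,2)@(11, 5): e=[64,12,-4] → ·
    (0,3)@(1, 7): e=[0,36,36] → █  [on edge]
    (3,3)@(7, 7): e=[36,36,0] → █  [on edge]
    (4,3)@(9, 7): e=[48,36,-12] → ·
    (0,4)@(1, 9): e=[-4,60,16] → ·
    (1,4)@(3, 9): e=[8,60,4] → █
    (1,6)@(3, 13): e=[0,108,-36] → ·  [on edge]
    (2,9)@(5, 19): e=[0,180,-108] → ·  [on edge]
  covered (10 px):
    · · · · · · · · ·
    · · · · · · · · ·
    █ █ █ █ █ · · · ·
    █ █ █ █ · · · · ·
    · █ · · · · · · ·
    · · · · · · · · ·
    · · · · · · · · ·
    · · · · · · · · ·
    · · · · · · · · ·
    · · · · · · · · ·
T2:
  2·area = 13
  edge (11, 14)→(12, 19): d=(1,5) inclusive
  edge (12, 19)→(8, 12): d=(-4,-7) inclusive
  edge (8, 12)→(11, 14): d=(3,2) inclusive
    (4,6)@(9, 13): e=[9,3,1] → █
    (5,6)@(11, 13): e=[-1,17,-3] → ·
    (4,7)@(9, 15): e=[11,-5,7] → ·
    (5,7)@(11, 15): e=[1,9,3] → █
    (6,7)@(13, 15): e=[-9,23,-1] → ·
    (5,8)@(11, 17): e=[3,1,9] → █
    (6,8)@(13, 17): e=[-7,15,5] → ·
    (5,9)@(11, 19): e=[5,-7,15] → ·
  covered (3 px):
    · · · · · · · · ·
    · · · · · · · · ·
    · · · · · · · · ·
    · · · · · · · · ·
    · · · · · · · · ·
    · · · · · · · · ·
    · · · · █ · · · ·
    · · · · · █ · · ·
    · · · · · █ · · ·
    · · · · · · · · ·
T3:
  2·area = 40  (B↔C swapped to make it positive)
  edge (18, 12)→(14, 12): d=(-4,0) inclusive
  edge (14, 12)→(12, 2): d=(-2,-10) inclusive
  edge (12, 2)→(18, 12): d=(6,10) inclusive
    (6,2)@(13, 5): e=[28,4,8] → █
    (7,2)@(15, 5): e=[28,24,-12] → ·
    (6,3)@(13, 7): e=[20,0,20] → █  [on edge]
    (7,3)@(15, 7): e=[20,20,0] → █  [on edge]
    (8,3)@(17, 7): e=[20,40,-20] → ·
    (6,4)@(13, 9): e=[12,-4,32] → ·
    (7,4)@(15, 9): e=[12,16,12] → █
    (8,4)@(17, 9): e=[12,36,-8] → ·
    (7,5)@(15, 11): e=[4,12,24] → █
    (8,5)@(17, 11): e=[4,32,4] → █
    (7,6)@(15, 13): e=[-4,8,36] → ·
    (8,6)@(17, 13): e=[-4,28,16] → ·
    (7,8)@(15, 17): e=[-20,0,60] → ·  [on edge]
  covered (6 px):
    · · · · · · · · ·
    · · · · · · · · ·
    · · · · · · █ · ·
    · · · · · · █ █ ·
    · · · · · · · █ ·
    · · · · · · · █ █
    · · · · · · · · ·
    · · · · · · · · ·
    · · · · · · · · ·
    · · · · · · · · ·
T4:
  2·area = 28  (B↔C swapped to make it positive)
  edge (2, 2)→(4, 10): d=(2,8) inclusive
  edge (4, 10)→(0, 8): d=(-4,-2) inclusive
  edge (0, 8)→(2, 2): d=(2,-6) inclusive
    (0,2)@(1, 5): e=[14,14,0] → █  [on edge]
    (1,2)@(3, 5): e=[-2,18,12] → ·
    (0,3)@(1, 7): e=[18,6,4] → █
    (1,3)@(3, 7): e=[2,10,16] → █
    (2,3)@(5, 7): e=[-14,14,28] → ·
    (0,4)@(1, 9): e=[22,-2,8] → ·
    (1,4)@(3, 9): e=[6,2,20] → █
    (2,4)@(5, 9): e=[-10,6,32] → ·
    (1,5)@(3, 11): e=[10,-6,24] → ·
  covered (4 px):
    · · · · · · · · ·
    · · · · · · · · ·
    █ · · · · · · · ·
    █ █ · · · · · · ·
    · █ · · · · · · ·
    · · · · · · · · ·
    · · · · · · · · ·
    · · · · · · · · ·
    · · · · · · · · ·
    · · · · · · · · ·

Answer: 26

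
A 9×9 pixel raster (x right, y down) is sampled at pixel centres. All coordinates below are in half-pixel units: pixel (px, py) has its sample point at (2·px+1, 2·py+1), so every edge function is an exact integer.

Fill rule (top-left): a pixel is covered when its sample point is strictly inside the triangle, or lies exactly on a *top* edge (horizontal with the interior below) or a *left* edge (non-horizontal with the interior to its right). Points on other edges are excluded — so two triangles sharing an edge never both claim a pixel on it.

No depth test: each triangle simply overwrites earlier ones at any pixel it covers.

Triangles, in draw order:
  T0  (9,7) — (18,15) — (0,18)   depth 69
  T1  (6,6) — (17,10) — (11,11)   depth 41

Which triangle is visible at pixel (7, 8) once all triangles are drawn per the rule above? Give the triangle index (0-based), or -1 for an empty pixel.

T0:
  2·area = 171
  edge (9, 7)→(18, 15): d=(9,8) right/bottom  bias=-1
  edge (18, 15)→(0, 18): d=(-18,3) right/bottom  bias=-1
  edge (0, 18)→(9, 7): d=(9,-11) top-left  bias=+0
    (4,3)@(9, 7): e=[0,171,0] → .  [on edge]
    (4,4)@(9, 9): e=[18,135,18] → X
    (5,4)@(11, 9): e=[2,129,40] → X
    (6,4)@(13, 9): e=[-14,123,62] → .
    (3,5)@(7, 11): e=[52,105,14] → X
    (6,5)@(13, 11): e=[4,87,80] → X
    (7,5)@(15, 11): e=[-12,81,102] → .
    (2,6)@(5, 13): e=[86,75,10] → X
    (7,6)@(15, 13): e=[6,45,120] → X
    (8,6)@(17, 13): e=[-10,39,142] → .
    (1,7)@(3, 15): e=[120,45,6] → X
    (8,7)@(17, 15): e=[8,3,160] → X
  covered (23 px):
    . . . . . . . . .
    . . . . . . . . .
    . . . . . . . . .
    . . . . . . . . .
    . . . . X X . . .
    . . . X X X X . .
    . . X X X X X X .
    . X X X X X X X X
    X X X . . . . . .
T1:
  2·area = 35
  edge (6, 6)→(17, 10): d=(11,4) right/bottom  bias=-1
  edge (17, 10)→(11, 11): d=(-6,1) right/bottom  bias=-1
  edge (11, 11)→(6, 6): d=(-5,-5) top-left  bias=+0
    (0,0)@(1, 1): e=[-35,70,0] → .  [on edge]
    (1,1)@(3, 3): e=[-21,56,0] → .  [on edge]
    (2,2)@(5, 5): e=[-7,42,0] → .  [on edge]
    (3,3)@(7, 7): e=[7,28,0] → X  [on edge]
    (4,3)@(9, 7): e=[-1,26,10] → .
    (3,4)@(7, 9): e=[29,16,-10] → .
    (4,4)@(9, 9): e=[21,14,0] → X  [on edge]
    (5,4)@(11, 9): e=[13,12,10] → X
    (6,4)@(13, 9): e=[5,10,20] → X
    (7,4)@(15, 9): e=[-3,8,30] → .
    (4,5)@(9, 11): e=[43,2,-10] → .
    (5,5)@(11, 11): e=[35,0,0] → .  [on edge]
    (6,6)@(13, 13): e=[49,-14,0] → .  [on edge]
    (7,7)@(15, 15): e=[63,-28,0] → .  [on edge]
    (8,8)@(17, 17): e=[77,-42,0] → .  [on edge]
  covered (4 px):
    . . . . . . . . .
    . . . . . . . . .
    . . . . . . . . .
    . . . X . . . . .
    . . . . X X X . .
    . . . . . . . . .
    . . . . . . . . .
    . . . . . . . . .
    . . . . . . . . .

Z-buffer (winner per pixel, '.' = empty):
  . . . . . . . . .
  . . . . . . . . .
  . . . . . . . . .
  . . . 1 . . . . .
  . . . . 1 1 1 . .
  . . . 0 0 0 0 . .
  . . 0 0 0 0 0 0 .
  . 0 0 0 0 0 0 0 0
  0 0 0 . . . . . .

Final: -1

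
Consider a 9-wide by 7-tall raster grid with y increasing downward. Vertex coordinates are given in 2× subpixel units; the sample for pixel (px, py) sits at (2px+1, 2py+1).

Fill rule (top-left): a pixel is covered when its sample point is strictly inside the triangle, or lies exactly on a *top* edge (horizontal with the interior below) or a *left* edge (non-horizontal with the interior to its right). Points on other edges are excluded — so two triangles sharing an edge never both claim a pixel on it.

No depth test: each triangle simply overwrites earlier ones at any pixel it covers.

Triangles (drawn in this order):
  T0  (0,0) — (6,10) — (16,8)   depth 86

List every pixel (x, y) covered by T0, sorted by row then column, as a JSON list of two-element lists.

T0:
  2·area = 112  (B↔C swapped to make it positive)
  edge (0, 0)→(16, 8): d=(16,8) right/bottom  bias=-1
  edge (16, 8)→(6, 10): d=(-10,2) right/bottom  bias=-1
  edge (6, 10)→(0, 0): d=(-6,-10) top-left  bias=+0
    (0,0)@(1, 1): e=[8,100,4] → X
    (1,0)@(3, 1): e=[-8,96,24] → .
    (0,1)@(1, 3): e=[40,80,-8] → .
    (1,1)@(3, 3): e=[24,76,12] → X
    (2,1)@(5, 3): e=[8,72,32] → X
    (3,1)@(7, 3): e=[-8,68,52] → .
    (1,2)@(3, 5): e=[56,56,0] → X  [on edge]
    (3,2)@(7, 5): e=[24,48,40] → X
    (4,2)@(9, 5): e=[8,44,60] → X
    (5,2)@(11, 5): e=[-8,40,80] → .
    (1,3)@(3, 7): e=[88,36,-12] → .
    (2,3)@(5, 7): e=[72,32,8] → X
    (5,4)@(11, 9): e=[56,0,56] → .  [on edge]
    (0,5)@(1, 11): e=[168,0,-56] → .  [on edge]
  covered (14 px):
    X . . . . . . . .
    . X X . . . . . .
    . X X X X . . . .
    . . X X X X X . .
    . . . X X . . . .
    . . . . . . . . .
    . . . . . . . . .

Final: [[0,0],[1,1],[2,1],[1,2],[2,2],[3,2],[4,2],[2,3],[3,3],[4,3],[5,3],[6,3],[3,4],[4,4]]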